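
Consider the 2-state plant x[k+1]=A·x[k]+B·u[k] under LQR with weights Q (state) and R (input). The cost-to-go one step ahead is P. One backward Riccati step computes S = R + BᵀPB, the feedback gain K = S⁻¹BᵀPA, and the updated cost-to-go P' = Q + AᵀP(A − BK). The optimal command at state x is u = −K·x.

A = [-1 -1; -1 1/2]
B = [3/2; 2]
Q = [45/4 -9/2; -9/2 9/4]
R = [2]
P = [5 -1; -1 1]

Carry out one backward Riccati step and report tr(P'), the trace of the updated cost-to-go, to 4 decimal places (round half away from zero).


18.1000

BᵀP = [5.5000 0.5000]
S = R + BᵀPB = [2] + [9.2500] = [11.2500]
BᵀPA = [-6.0000 -5.2500]
K = S⁻¹·BᵀPA = [-0.5333 -0.4667]
A−BK = [-0.2000 -0.3000; 0.0667 1.4333]
AᵀP(A−BK) = [0.8000 1.2000; 1.2000 3.8000]
P' = Q + AᵀP(A−BK) = [12.0500 -3.3000; -3.3000 6.0500]
tr(P') = 18.1000


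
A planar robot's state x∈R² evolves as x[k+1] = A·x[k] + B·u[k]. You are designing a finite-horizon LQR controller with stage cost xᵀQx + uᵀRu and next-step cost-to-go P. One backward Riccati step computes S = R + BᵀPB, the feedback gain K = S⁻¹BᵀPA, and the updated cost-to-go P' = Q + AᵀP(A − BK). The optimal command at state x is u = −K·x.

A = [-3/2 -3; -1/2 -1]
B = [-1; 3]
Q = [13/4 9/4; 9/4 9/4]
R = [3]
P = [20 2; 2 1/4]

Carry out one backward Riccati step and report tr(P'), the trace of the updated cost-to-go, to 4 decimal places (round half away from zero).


BᵀP = [-14.0000 -1.2500]
S = R + BᵀPB = [3] + [10.2500] = [13.2500]
BᵀPA = [21.6250 43.2500]
K = S⁻¹·BᵀPA = [1.6321 3.2642]
A−BK = [0.1321 0.2642; -5.3962 -10.7925]
AᵀP(A−BK) = [12.7689 25.5377; 25.5377 51.0755]
P' = Q + AᵀP(A−BK) = [16.0189 27.7877; 27.7877 53.3255]
tr(P') = 69.3443

69.3443


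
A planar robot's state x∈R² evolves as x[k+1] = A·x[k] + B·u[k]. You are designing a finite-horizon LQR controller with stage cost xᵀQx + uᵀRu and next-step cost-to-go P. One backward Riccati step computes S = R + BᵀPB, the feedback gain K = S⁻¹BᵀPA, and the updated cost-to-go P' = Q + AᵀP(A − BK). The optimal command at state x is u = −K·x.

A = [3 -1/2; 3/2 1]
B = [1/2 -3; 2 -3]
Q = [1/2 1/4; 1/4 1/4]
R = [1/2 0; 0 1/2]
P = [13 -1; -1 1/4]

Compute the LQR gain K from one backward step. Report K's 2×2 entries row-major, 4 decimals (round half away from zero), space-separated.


-0.3978 0.4555 -1.0810 0.2594

BᵀP = [4.5000 0.0000; -36.0000 2.2500]
S = R + BᵀPB = [1/2 0; 0 1/2] + [2.2500 -13.5000; -13.5000 101.2500] = [2.7500 -13.5000; -13.5000 101.7500]
BᵀPA = [13.5000 -2.2500; -104.6250 20.2500]
K = S⁻¹·BᵀPA = [-0.3978 0.4555; -1.0810 0.2594]
A−BK = [-0.0442 0.0506; -0.9475 0.8674]
AᵀP(A−BK) = [0.8295 -0.3791; -0.3791 0.2710]
P' = Q + AᵀP(A−BK) = [1.3295 -0.1291; -0.1291 0.5210]
tr(P') = 1.8505


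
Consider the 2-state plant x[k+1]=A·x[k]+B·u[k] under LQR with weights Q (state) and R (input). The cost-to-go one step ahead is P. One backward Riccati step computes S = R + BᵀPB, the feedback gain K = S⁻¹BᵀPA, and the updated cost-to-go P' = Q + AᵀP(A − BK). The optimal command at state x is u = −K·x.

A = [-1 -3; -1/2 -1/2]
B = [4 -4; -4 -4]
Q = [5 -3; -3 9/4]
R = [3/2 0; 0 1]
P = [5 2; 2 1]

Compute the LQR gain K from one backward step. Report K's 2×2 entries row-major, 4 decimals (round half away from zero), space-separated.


BᵀP = [12.0000 4.0000; -28.0000 -12.0000]
S = R + BᵀPB = [3/2 0; 0 1] + [32.0000 -64.0000; -64.0000 160.0000] = [33.5000 -64.0000; -64.0000 161.0000]
BᵀPA = [-14.0000 -38.0000; 34.0000 90.0000]
K = S⁻¹·BᵀPA = [-0.0601 -0.2759; 0.1873 0.4493]
A−BK = [-0.0104 -0.0990; 0.0087 0.1936]
AᵀP(A−BK) = [0.0408 0.1101; 0.1101 0.3259]
P' = Q + AᵀP(A−BK) = [5.0408 -2.8899; -2.8899 2.5759]
tr(P') = 7.6167

-0.0601 -0.2759 0.1873 0.4493


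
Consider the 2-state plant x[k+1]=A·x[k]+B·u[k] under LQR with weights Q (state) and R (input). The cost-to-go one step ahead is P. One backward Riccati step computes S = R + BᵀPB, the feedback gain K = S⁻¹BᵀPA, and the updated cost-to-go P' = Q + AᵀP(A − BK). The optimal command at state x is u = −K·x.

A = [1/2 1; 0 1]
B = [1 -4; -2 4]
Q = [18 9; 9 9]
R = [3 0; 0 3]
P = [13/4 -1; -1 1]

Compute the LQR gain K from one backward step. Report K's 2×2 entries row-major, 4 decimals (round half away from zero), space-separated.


BᵀP = [5.2500 -3.0000; -17.0000 8.0000]
S = R + BᵀPB = [3 0; 0 3] + [11.2500 -33.0000; -33.0000 100.0000] = [14.2500 -33.0000; -33.0000 103.0000]
BᵀPA = [2.6250 2.2500; -8.5000 -9.0000]
K = S⁻¹·BᵀPA = [-0.0267 -0.1723; -0.0911 -0.1426]
A−BK = [0.1624 0.6020; 0.3109 1.2257]
AᵀP(A−BK) = [0.1084 0.3653; 0.3653 1.3545]
P' = Q + AᵀP(A−BK) = [18.1084 9.3653; 9.3653 10.3545]
tr(P') = 28.4629

-0.0267 -0.1723 -0.0911 -0.1426


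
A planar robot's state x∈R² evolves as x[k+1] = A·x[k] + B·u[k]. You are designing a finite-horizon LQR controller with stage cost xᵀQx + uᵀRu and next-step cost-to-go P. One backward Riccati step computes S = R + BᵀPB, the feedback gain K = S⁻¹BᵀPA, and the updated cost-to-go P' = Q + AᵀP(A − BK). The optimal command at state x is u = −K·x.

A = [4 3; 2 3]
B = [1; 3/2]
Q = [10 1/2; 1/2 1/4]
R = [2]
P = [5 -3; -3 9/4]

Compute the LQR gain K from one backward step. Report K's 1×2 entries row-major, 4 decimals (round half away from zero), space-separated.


0.8980 0.8571

BᵀP = [0.5000 0.3750]
S = R + BᵀPB = [2] + [1.0625] = [3.0625]
BᵀPA = [2.7500 2.6250]
K = S⁻¹·BᵀPA = [0.8980 0.8571]
A−BK = [3.1020 2.1429; 0.6531 1.7143]
AᵀP(A−BK) = [38.5306 17.1429; 17.1429 9.0000]
P' = Q + AᵀP(A−BK) = [48.5306 17.6429; 17.6429 9.2500]
tr(P') = 57.7806


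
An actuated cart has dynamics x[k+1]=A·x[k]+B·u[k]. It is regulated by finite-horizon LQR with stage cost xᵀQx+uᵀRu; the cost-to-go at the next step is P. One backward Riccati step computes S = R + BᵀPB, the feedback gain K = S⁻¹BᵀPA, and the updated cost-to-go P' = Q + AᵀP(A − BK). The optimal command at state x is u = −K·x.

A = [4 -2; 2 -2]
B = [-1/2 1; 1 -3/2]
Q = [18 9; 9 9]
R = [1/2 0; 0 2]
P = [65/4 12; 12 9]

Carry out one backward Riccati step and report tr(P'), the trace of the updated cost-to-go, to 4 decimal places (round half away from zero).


293.8444

BᵀP = [3.8750 3.0000; -1.7500 -1.5000]
S = R + BᵀPB = [1/2 0; 0 2] + [1.0625 -0.6250; -0.6250 0.5000] = [1.5625 -0.6250; -0.6250 2.5000]
BᵀPA = [21.5000 -13.7500; -10.0000 6.5000]
K = S⁻¹·BᵀPA = [13.5111 -8.6222; -0.6222 0.4444]
A−BK = [11.3778 -6.7556; -12.4444 7.2889]
AᵀP(A−BK) = [191.2889 -120.1778; -120.1778 75.5556]
P' = Q + AᵀP(A−BK) = [209.2889 -111.1778; -111.1778 84.5556]
tr(P') = 293.8444


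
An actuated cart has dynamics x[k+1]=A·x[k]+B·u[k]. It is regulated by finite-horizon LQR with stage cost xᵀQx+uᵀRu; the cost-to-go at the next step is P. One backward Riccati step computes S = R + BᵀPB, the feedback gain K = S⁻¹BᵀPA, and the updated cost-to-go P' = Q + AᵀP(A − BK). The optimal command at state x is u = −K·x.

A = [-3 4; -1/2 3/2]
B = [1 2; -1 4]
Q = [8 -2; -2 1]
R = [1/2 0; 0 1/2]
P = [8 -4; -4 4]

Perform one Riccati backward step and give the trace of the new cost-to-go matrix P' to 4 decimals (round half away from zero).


13.4790

BᵀP = [12.0000 -8.0000; 0.0000 8.0000]
S = R + BᵀPB = [1/2 0; 0 1/2] + [20.0000 -8.0000; -8.0000 32.0000] = [20.5000 -8.0000; -8.0000 32.5000]
BᵀPA = [-32.0000 36.0000; -4.0000 12.0000]
K = S⁻¹·BᵀPA = [-1.7800 2.1021; -0.5612 0.8867]
A−BK = [-0.0976 0.1245; -0.0351 0.0554]
AᵀP(A−BK) = [1.7954 -2.1856; -2.1856 2.6837]
P' = Q + AᵀP(A−BK) = [9.7954 -4.1856; -4.1856 3.6837]
tr(P') = 13.4790


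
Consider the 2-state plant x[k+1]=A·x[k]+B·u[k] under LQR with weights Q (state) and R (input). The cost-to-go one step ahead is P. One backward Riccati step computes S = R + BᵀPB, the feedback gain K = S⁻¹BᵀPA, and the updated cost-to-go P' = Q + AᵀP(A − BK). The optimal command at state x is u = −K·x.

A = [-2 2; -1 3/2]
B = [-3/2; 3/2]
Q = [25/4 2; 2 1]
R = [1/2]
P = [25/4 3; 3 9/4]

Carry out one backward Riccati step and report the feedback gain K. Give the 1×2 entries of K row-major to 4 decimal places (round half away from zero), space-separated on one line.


BᵀP = [-4.8750 -1.1250]
S = R + BᵀPB = [1/2] + [5.6250] = [6.1250]
BᵀPA = [10.8750 -11.4375]
K = S⁻¹·BᵀPA = [1.7755 -1.8673]
A−BK = [0.6633 -0.8010; -3.6633 4.3010]
AᵀP(A−BK) = [19.9413 -23.0676; -23.0676 26.7047]
P' = Q + AᵀP(A−BK) = [26.1913 -21.0676; -21.0676 27.7047]
tr(P') = 53.8960

1.7755 -1.8673


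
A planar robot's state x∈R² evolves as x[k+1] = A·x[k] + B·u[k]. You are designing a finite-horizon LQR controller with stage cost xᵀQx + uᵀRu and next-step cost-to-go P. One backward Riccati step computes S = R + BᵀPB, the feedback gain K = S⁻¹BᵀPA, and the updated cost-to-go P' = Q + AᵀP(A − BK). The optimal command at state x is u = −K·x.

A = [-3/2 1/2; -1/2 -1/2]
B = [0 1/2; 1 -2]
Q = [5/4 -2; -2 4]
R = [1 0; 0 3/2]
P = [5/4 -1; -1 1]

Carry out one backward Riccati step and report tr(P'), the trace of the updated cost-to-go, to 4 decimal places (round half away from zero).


BᵀP = [-1.0000 1.0000; 2.6250 -2.5000]
S = R + BᵀPB = [1 0; 0 3/2] + [1.0000 -2.5000; -2.5000 6.3125] = [2.0000 -2.5000; -2.5000 7.8125]
BᵀPA = [1.0000 -1.0000; -2.6875 2.5625]
K = S⁻¹·BᵀPA = [0.1167 -0.1500; -0.3067 0.2800]
A−BK = [-1.3467 0.3600; -1.2300 0.2100]
AᵀP(A−BK) = [0.6217 -0.2850; -0.2850 0.1950]
P' = Q + AᵀP(A−BK) = [1.8717 -2.2850; -2.2850 4.1950]
tr(P') = 6.0667

6.0667


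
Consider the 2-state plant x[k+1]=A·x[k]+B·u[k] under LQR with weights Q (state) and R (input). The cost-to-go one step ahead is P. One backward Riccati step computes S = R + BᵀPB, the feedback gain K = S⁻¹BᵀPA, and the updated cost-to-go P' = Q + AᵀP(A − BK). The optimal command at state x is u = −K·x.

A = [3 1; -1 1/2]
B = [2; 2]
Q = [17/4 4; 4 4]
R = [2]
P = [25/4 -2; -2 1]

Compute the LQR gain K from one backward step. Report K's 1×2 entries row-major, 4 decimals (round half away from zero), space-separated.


BᵀP = [8.5000 -2.0000]
S = R + BᵀPB = [2] + [13.0000] = [15.0000]
BᵀPA = [27.5000 7.5000]
K = S⁻¹·BᵀPA = [1.8333 0.5000]
A−BK = [-0.6667 0.0000; -4.6667 -0.5000]
AᵀP(A−BK) = [18.8333 3.5000; 3.5000 0.7500]
P' = Q + AᵀP(A−BK) = [23.0833 7.5000; 7.5000 4.7500]
tr(P') = 27.8333

1.8333 0.5000


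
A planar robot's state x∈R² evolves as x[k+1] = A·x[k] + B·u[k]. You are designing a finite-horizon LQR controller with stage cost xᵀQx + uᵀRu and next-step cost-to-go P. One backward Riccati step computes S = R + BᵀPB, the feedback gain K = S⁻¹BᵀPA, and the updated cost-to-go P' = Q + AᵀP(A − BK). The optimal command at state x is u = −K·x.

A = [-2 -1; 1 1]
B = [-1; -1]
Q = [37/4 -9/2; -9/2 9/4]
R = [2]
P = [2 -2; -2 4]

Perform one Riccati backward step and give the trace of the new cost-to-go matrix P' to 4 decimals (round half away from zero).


39.5000

BᵀP = [0.0000 -2.0000]
S = R + BᵀPB = [2] + [2.0000] = [4.0000]
BᵀPA = [-2.0000 -2.0000]
K = S⁻¹·BᵀPA = [-0.5000 -0.5000]
A−BK = [-2.5000 -1.5000; 0.5000 0.5000]
AᵀP(A−BK) = [19.0000 13.0000; 13.0000 9.0000]
P' = Q + AᵀP(A−BK) = [28.2500 8.5000; 8.5000 11.2500]
tr(P') = 39.5000


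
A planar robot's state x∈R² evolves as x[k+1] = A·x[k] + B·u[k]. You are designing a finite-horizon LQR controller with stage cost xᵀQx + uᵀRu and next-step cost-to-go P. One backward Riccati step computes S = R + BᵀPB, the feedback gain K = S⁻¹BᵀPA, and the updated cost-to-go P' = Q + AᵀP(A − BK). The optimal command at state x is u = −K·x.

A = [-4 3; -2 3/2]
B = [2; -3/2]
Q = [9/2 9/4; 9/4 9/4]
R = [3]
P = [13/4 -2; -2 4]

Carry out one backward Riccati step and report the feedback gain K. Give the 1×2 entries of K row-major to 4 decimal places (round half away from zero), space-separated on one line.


-0.4865 0.3649

BᵀP = [9.5000 -10.0000]
S = R + BᵀPB = [3] + [34.0000] = [37.0000]
BᵀPA = [-18.0000 13.5000]
K = S⁻¹·BᵀPA = [-0.4865 0.3649]
A−BK = [-3.0270 2.2703; -2.7297 2.0473]
AᵀP(A−BK) = [27.2432 -20.4324; -20.4324 15.3243]
P' = Q + AᵀP(A−BK) = [31.7432 -18.1824; -18.1824 17.5743]
tr(P') = 49.3176


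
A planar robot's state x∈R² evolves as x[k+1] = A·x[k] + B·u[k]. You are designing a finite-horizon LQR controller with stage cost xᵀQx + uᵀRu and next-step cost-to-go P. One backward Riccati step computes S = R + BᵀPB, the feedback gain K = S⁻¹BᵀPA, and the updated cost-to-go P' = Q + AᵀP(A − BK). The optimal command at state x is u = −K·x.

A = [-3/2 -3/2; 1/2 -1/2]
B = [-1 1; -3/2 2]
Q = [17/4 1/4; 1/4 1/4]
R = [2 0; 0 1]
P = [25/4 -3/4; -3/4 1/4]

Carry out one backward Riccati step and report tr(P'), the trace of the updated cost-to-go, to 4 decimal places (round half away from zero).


BᵀP = [-5.1250 0.3750; 4.7500 -0.2500]
S = R + BᵀPB = [2 0; 0 1] + [4.5625 -4.3750; -4.3750 4.2500] = [6.5625 -4.3750; -4.3750 5.2500]
BᵀPA = [7.8750 7.5000; -7.2500 -7.0000]
K = S⁻¹·BᵀPA = [0.6286 0.5714; -0.8571 -0.8571]
A−BK = [-0.0143 -0.0714; 3.1571 2.0714]
AᵀP(A−BK) = [4.0857 3.2857; 3.2857 2.7143]
P' = Q + AᵀP(A−BK) = [8.3357 3.5357; 3.5357 2.9643]
tr(P') = 11.3000

11.3000


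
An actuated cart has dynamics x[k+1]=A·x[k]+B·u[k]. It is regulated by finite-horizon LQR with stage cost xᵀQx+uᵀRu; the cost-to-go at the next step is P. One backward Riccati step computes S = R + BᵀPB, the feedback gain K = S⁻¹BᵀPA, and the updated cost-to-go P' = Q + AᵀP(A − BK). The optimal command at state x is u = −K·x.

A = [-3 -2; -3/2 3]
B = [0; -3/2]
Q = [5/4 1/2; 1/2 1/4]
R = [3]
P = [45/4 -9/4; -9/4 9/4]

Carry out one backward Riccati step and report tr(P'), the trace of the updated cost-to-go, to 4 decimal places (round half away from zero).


BᵀP = [3.3750 -3.3750]
S = R + BᵀPB = [3] + [5.0625] = [8.0625]
BᵀPA = [-5.0625 -16.8750]
K = S⁻¹·BᵀPA = [-0.6279 -2.0930]
A−BK = [-3.0000 -2.0000; -2.4419 -0.1395]
AᵀP(A−BK) = [82.8837 60.2791; 60.2791 56.9302]
P' = Q + AᵀP(A−BK) = [84.1337 60.7791; 60.7791 57.1802]
tr(P') = 141.3140

141.3140


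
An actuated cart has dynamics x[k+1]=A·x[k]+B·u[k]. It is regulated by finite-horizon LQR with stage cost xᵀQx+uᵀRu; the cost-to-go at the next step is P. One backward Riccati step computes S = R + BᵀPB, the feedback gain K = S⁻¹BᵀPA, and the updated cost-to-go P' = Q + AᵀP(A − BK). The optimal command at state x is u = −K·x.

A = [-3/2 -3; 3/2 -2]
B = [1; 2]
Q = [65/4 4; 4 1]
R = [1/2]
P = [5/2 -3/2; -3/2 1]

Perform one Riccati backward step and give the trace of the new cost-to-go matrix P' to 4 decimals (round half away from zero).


37.8750

BᵀP = [-0.5000 0.5000]
S = R + BᵀPB = [1/2] + [0.5000] = [1.0000]
BᵀPA = [1.5000 0.5000]
K = S⁻¹·BᵀPA = [1.5000 0.5000]
A−BK = [-3.0000 -3.5000; -1.5000 -3.0000]
AᵀP(A−BK) = [12.3750 9.7500; 9.7500 8.2500]
P' = Q + AᵀP(A−BK) = [28.6250 13.7500; 13.7500 9.2500]
tr(P') = 37.8750


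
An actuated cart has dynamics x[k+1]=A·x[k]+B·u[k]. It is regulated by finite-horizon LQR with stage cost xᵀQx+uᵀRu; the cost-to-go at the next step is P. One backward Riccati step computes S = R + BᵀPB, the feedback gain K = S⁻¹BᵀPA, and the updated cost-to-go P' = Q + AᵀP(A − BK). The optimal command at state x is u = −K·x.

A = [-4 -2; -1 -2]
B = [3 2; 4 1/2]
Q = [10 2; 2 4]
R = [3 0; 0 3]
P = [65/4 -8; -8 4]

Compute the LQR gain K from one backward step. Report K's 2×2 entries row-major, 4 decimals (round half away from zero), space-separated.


-0.6914 -0.2813 -1.5020 -0.3906

BᵀP = [16.7500 -8.0000; 28.5000 -14.0000]
S = R + BᵀPB = [3 0; 0 3] + [18.2500 29.5000; 29.5000 50.0000] = [21.2500 29.5000; 29.5000 53.0000]
BᵀPA = [-59.0000 -17.5000; -100.0000 -29.0000]
K = S⁻¹·BᵀPA = [-0.6914 -0.2813; -1.5020 -0.3906]
A−BK = [1.0781 -0.3750; 2.5166 -0.6797]
AᵀP(A−BK) = [9.0117 2.3438; 2.3438 0.7500]
P' = Q + AᵀP(A−BK) = [19.0117 4.3438; 4.3438 4.7500]
tr(P') = 23.7617


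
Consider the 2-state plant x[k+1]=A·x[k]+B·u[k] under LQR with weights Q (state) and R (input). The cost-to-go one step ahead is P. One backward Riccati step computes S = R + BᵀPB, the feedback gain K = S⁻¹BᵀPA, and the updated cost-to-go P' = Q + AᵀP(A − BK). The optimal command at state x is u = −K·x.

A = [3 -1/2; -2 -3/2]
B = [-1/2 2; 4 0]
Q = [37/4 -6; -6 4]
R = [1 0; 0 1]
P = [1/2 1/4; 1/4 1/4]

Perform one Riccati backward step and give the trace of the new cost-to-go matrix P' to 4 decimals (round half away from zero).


BᵀP = [0.7500 0.8750; 1.0000 0.5000]
S = R + BᵀPB = [1 0; 0 1] + [3.1250 1.5000; 1.5000 2.0000] = [4.1250 1.5000; 1.5000 3.0000]
BᵀPA = [0.5000 -1.6875; 2.0000 -1.2500]
K = S⁻¹·BᵀPA = [-0.1481 -0.3148; 0.7407 -0.2593]
A−BK = [1.4444 -0.1389; -1.4074 -0.2407]
AᵀP(A−BK) = [1.0926 -0.1991; -0.1991 0.2072]
P' = Q + AᵀP(A−BK) = [10.3426 -6.1991; -6.1991 4.2072]
tr(P') = 14.5498

14.5498


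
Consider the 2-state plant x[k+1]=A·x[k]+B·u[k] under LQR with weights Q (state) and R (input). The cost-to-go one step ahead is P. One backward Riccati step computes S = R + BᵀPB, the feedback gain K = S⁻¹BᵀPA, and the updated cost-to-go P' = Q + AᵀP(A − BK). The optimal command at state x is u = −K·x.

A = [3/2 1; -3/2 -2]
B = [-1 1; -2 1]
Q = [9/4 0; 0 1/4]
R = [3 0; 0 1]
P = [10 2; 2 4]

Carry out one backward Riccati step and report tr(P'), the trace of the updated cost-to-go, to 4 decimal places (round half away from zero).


29.0394

BᵀP = [-14.0000 -10.0000; 12.0000 6.0000]
S = R + BᵀPB = [3 0; 0 1] + [34.0000 -24.0000; -24.0000 18.0000] = [37.0000 -24.0000; -24.0000 19.0000]
BᵀPA = [-6.0000 6.0000; 9.0000 0.0000]
K = S⁻¹·BᵀPA = [0.8031 0.8976; 1.4882 1.1339]
A−BK = [0.8150 0.7638; -1.3819 -1.3386]
AᵀP(A−BK) = [13.9252 13.1811; 13.1811 12.6142]
P' = Q + AᵀP(A−BK) = [16.1752 13.1811; 13.1811 12.8642]
tr(P') = 29.0394


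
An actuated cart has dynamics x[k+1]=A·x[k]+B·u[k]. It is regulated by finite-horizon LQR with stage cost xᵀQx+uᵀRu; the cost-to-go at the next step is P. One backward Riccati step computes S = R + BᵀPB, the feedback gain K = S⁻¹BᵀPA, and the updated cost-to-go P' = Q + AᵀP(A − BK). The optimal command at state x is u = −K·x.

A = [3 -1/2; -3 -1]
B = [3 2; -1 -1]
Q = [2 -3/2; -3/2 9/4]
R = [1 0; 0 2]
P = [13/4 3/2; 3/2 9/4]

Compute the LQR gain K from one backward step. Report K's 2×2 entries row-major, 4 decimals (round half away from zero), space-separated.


BᵀP = [8.2500 2.2500; 5.0000 0.7500]
S = R + BᵀPB = [1 0; 0 2] + [22.5000 14.2500; 14.2500 9.2500] = [23.5000 14.2500; 14.2500 11.2500]
BᵀPA = [18.0000 -6.3750; 12.7500 -3.2500]
K = S⁻¹·BᵀPA = [0.3394 -0.4144; 0.7034 0.2360]
A−BK = [0.5749 0.2712; -1.9572 -1.1784]
AᵀP(A−BK) = [7.4220 4.0749; 4.0749 2.6878]
P' = Q + AᵀP(A−BK) = [9.4220 2.5749; 2.5749 4.9378]
tr(P') = 14.3598

0.3394 -0.4144 0.7034 0.2360


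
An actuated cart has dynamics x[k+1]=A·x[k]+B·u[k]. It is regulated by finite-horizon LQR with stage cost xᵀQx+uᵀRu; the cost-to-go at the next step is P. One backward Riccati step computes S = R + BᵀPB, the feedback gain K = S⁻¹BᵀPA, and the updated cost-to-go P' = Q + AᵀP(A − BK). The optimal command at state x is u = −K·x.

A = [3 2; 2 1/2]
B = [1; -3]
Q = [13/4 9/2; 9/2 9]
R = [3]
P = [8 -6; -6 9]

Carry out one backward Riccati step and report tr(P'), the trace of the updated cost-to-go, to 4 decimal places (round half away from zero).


BᵀP = [26.0000 -33.0000]
S = R + BᵀPB = [3] + [125.0000] = [128.0000]
BᵀPA = [12.0000 35.5000]
K = S⁻¹·BᵀPA = [0.0938 0.2773]
A−BK = [2.9063 1.7227; 2.2813 1.3320]
AᵀP(A−BK) = [34.8750 20.6719; 20.6719 12.4043]
P' = Q + AᵀP(A−BK) = [38.1250 25.1719; 25.1719 21.4043]
tr(P') = 59.5293

59.5293


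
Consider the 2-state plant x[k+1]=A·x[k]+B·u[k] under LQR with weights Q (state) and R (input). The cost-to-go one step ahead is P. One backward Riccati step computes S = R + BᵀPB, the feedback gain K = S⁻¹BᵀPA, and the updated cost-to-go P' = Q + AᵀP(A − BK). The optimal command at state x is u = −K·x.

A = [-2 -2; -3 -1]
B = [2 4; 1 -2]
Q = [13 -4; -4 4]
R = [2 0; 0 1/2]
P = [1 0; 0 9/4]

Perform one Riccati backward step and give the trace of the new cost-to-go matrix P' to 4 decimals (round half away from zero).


24.5129

BᵀP = [2.0000 2.2500; 4.0000 -4.5000]
S = R + BᵀPB = [2 0; 0 1/2] + [6.2500 3.5000; 3.5000 25.0000] = [8.2500 3.5000; 3.5000 25.5000]
BᵀPA = [-10.7500 -6.2500; 5.5000 -3.5000]
K = S⁻¹·BᵀPA = [-1.4808 -0.7426; 0.4189 -0.0353]
A−BK = [-0.7142 -0.3735; -0.6814 -0.3281]
AᵀP(A−BK) = [6.0278 2.9615; 2.9615 1.4852]
P' = Q + AᵀP(A−BK) = [19.0278 -1.0385; -1.0385 5.4852]
tr(P') = 24.5129


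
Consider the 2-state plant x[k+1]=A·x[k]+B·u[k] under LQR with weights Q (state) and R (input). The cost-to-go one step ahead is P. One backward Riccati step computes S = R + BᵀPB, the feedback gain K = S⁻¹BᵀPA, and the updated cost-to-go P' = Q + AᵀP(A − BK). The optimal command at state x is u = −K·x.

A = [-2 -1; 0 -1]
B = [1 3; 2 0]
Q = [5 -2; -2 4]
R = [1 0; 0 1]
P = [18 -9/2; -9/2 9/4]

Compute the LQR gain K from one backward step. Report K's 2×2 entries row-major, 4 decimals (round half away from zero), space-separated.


-0.0200 -0.4145 -0.6593 -0.1798

BᵀP = [9.0000 0.0000; 54.0000 -13.5000]
S = R + BᵀPB = [1 0; 0 1] + [9.0000 27.0000; 27.0000 162.0000] = [10.0000 27.0000; 27.0000 163.0000]
BᵀPA = [-18.0000 -9.0000; -108.0000 -40.5000]
K = S⁻¹·BᵀPA = [-0.0200 -0.4145; -0.6593 -0.1798]
A−BK = [-0.0022 -0.0461; 0.0400 -0.1709]
AᵀP(A−BK) = [0.4395 0.1199; 0.1199 0.2372]
P' = Q + AᵀP(A−BK) = [5.4395 -1.8801; -1.8801 4.2372]
tr(P') = 9.6767


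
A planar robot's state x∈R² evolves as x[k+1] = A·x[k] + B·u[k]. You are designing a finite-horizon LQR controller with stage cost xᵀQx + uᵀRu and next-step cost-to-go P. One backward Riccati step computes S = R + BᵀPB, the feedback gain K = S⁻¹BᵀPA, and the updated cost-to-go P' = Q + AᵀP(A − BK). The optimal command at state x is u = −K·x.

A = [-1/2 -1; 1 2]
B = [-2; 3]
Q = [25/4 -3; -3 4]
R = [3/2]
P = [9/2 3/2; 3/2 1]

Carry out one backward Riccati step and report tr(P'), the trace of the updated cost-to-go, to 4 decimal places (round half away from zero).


10.9643

BᵀP = [-4.5000 0.0000]
S = R + BᵀPB = [3/2] + [9.0000] = [10.5000]
BᵀPA = [2.2500 4.5000]
K = S⁻¹·BᵀPA = [0.2143 0.4286]
A−BK = [-0.0714 -0.1429; 0.3571 0.7143]
AᵀP(A−BK) = [0.1429 0.2857; 0.2857 0.5714]
P' = Q + AᵀP(A−BK) = [6.3929 -2.7143; -2.7143 4.5714]
tr(P') = 10.9643


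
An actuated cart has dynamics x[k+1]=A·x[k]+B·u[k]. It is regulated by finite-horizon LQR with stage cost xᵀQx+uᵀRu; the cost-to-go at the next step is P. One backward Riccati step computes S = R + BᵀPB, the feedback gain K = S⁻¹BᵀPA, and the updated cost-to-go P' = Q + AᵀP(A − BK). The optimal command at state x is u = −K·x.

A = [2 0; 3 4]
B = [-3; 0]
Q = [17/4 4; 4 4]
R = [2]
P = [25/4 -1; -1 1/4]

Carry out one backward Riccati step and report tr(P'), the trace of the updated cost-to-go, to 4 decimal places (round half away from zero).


11.0837

BᵀP = [-18.7500 3.0000]
S = R + BᵀPB = [2] + [56.2500] = [58.2500]
BᵀPA = [-28.5000 12.0000]
K = S⁻¹·BᵀPA = [-0.4893 0.2060]
A−BK = [0.5322 0.6180; 3.0000 4.0000]
AᵀP(A−BK) = [1.3058 0.8712; 0.8712 1.5279]
P' = Q + AᵀP(A−BK) = [5.5558 4.8712; 4.8712 5.5279]
tr(P') = 11.0837


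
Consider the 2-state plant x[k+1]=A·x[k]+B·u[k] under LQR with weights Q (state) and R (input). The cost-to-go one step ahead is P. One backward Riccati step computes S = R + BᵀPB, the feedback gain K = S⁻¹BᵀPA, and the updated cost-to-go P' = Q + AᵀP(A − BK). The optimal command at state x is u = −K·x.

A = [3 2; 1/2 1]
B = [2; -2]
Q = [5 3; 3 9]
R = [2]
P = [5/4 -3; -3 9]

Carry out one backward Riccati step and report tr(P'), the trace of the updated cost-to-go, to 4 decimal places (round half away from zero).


17.0485

BᵀP = [8.5000 -24.0000]
S = R + BᵀPB = [2] + [65.0000] = [67.0000]
BᵀPA = [13.5000 -7.0000]
K = S⁻¹·BᵀPA = [0.2015 -0.1045]
A−BK = [2.5970 2.2090; 0.9030 0.7910]
AᵀP(A−BK) = [1.7799 1.4104; 1.4104 1.2687]
P' = Q + AᵀP(A−BK) = [6.7799 4.4104; 4.4104 10.2687]
tr(P') = 17.0485


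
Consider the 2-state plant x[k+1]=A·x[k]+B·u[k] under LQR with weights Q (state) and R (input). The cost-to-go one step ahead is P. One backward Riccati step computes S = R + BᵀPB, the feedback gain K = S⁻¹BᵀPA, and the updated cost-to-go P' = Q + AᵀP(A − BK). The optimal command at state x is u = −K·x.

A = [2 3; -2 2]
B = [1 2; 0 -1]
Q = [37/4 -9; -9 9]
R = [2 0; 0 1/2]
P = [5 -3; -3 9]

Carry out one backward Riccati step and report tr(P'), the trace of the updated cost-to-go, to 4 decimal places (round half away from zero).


51.8714

BᵀP = [5.0000 -3.0000; 13.0000 -15.0000]
S = R + BᵀPB = [2 0; 0 1/2] + [5.0000 13.0000; 13.0000 41.0000] = [7.0000 13.0000; 13.0000 41.5000]
BᵀPA = [16.0000 9.0000; 56.0000 9.0000]
K = S⁻¹·BᵀPA = [-0.5267 2.1111; 1.5144 -0.4444]
A−BK = [-0.5021 1.7778; -0.4856 1.5556]
AᵀP(A−BK) = [3.6214 -8.8889; -8.8889 30.0000]
P' = Q + AᵀP(A−BK) = [12.8714 -17.8889; -17.8889 39.0000]
tr(P') = 51.8714


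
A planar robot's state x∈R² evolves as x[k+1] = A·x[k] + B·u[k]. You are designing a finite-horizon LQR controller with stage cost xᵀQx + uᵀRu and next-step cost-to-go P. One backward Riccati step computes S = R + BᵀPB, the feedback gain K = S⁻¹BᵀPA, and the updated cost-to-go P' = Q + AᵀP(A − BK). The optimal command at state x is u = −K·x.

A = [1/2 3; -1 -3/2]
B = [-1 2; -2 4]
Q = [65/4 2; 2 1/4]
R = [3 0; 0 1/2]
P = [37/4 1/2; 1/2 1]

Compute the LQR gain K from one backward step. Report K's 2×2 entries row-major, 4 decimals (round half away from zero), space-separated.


BᵀP = [-10.2500 -2.5000; 20.5000 5.0000]
S = R + BᵀPB = [3 0; 0 1/2] + [15.2500 -30.5000; -30.5000 61.0000] = [18.2500 -30.5000; -30.5000 61.5000]
BᵀPA = [-2.6250 -27.0000; 5.2500 54.0000]
K = S⁻¹·BᵀPA = [-0.0068 -0.0703; 0.0820 0.8432]
A−BK = [0.3292 1.2433; -1.3416 -5.0133]
AᵀP(A−BK) = [2.3642 8.8887; 8.8887 33.5699]
P' = Q + AᵀP(A−BK) = [18.6142 10.8887; 10.8887 33.8199]
tr(P') = 52.4341

-0.0068 -0.0703 0.0820 0.8432


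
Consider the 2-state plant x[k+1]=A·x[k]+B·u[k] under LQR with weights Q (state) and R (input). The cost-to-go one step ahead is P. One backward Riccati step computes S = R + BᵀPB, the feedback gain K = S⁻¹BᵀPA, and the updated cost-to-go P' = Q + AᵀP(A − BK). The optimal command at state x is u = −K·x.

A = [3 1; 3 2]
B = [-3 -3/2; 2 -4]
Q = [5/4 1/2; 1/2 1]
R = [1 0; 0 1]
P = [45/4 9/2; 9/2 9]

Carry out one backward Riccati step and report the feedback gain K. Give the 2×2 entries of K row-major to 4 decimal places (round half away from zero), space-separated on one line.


-0.4950 -0.0664 -0.9960 -0.5310

BᵀP = [-24.7500 4.5000; -34.8750 -42.7500]
S = R + BᵀPB = [1 0; 0 1] + [83.2500 19.1250; 19.1250 223.3125] = [84.2500 19.1250; 19.1250 224.3125]
BᵀPA = [-60.7500 -15.7500; -232.8750 -120.3750]
K = S⁻¹·BᵀPA = [-0.4950 -0.0664; -0.9960 -0.5310]
A−BK = [0.0211 0.0043; 0.0061 0.0089]
AᵀP(A−BK) = [1.2435 0.5642; 0.5642 0.2876]
P' = Q + AᵀP(A−BK) = [2.4935 1.0642; 1.0642 1.2876]
tr(P') = 3.7811


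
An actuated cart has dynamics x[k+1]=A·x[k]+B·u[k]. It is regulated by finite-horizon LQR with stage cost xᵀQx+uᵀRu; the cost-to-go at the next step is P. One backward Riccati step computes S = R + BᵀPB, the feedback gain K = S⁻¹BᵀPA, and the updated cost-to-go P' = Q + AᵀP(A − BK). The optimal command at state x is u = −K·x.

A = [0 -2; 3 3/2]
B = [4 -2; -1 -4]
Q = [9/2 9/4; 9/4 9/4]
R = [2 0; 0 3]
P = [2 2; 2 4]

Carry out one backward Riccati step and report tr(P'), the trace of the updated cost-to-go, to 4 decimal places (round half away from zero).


BᵀP = [6.0000 4.0000; -12.0000 -20.0000]
S = R + BᵀPB = [2 0; 0 3] + [20.0000 -28.0000; -28.0000 104.0000] = [22.0000 -28.0000; -28.0000 107.0000]
BᵀPA = [12.0000 -6.0000; -60.0000 -6.0000]
K = S⁻¹·BᵀPA = [-0.2522 -0.5159; -0.6268 -0.1911]
A−BK = [-0.2446 -0.3185; 0.2408 0.2197]
AᵀP(A−BK) = [1.4217 0.7261; 0.7261 0.7580]
P' = Q + AᵀP(A−BK) = [5.9217 2.9761; 2.9761 3.0080]
tr(P') = 8.9296

8.9296


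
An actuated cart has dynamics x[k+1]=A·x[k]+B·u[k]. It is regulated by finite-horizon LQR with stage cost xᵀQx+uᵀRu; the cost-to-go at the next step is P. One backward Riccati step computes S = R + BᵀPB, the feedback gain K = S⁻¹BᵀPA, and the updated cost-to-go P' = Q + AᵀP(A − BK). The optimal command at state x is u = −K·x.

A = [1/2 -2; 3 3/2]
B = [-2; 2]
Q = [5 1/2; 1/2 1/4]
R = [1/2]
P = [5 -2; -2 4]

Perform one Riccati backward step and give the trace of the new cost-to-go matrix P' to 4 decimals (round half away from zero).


21.1762

BᵀP = [-14.0000 12.0000]
S = R + BᵀPB = [1/2] + [52.0000] = [52.5000]
BᵀPA = [29.0000 46.0000]
K = S⁻¹·BᵀPA = [0.5524 0.8762]
A−BK = [1.6048 -0.2476; 1.8952 -0.2524]
AᵀP(A−BK) = [15.2310 -1.9095; -1.9095 0.6952]
P' = Q + AᵀP(A−BK) = [20.2310 -1.4095; -1.4095 0.9452]
tr(P') = 21.1762


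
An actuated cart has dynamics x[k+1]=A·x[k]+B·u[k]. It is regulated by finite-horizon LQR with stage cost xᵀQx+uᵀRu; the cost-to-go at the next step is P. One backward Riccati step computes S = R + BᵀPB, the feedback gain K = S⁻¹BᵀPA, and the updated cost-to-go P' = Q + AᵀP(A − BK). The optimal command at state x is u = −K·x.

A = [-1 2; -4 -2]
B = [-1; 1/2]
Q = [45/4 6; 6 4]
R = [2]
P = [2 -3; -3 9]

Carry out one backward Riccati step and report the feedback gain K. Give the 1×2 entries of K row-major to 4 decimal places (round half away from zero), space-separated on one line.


BᵀP = [-3.5000 7.5000]
S = R + BᵀPB = [2] + [7.2500] = [9.2500]
BᵀPA = [-26.5000 -22.0000]
K = S⁻¹·BᵀPA = [-2.8649 -2.3784]
A−BK = [-3.8649 -0.3784; -2.5676 -0.8108]
AᵀP(A−BK) = [46.0811 22.9730; 22.9730 15.6757]
P' = Q + AᵀP(A−BK) = [57.3311 28.9730; 28.9730 19.6757]
tr(P') = 77.0068

-2.8649 -2.3784


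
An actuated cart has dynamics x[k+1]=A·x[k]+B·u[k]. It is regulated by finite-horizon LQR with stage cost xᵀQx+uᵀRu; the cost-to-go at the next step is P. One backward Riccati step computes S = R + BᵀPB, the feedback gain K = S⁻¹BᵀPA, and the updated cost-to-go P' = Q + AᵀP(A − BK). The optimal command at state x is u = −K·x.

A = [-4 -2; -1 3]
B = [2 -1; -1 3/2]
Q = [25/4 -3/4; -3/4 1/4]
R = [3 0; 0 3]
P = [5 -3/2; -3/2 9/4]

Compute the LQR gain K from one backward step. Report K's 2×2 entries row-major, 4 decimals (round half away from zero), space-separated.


BᵀP = [11.5000 -5.2500; -7.2500 4.8750]
S = R + BᵀPB = [3 0; 0 3] + [28.2500 -19.3750; -19.3750 14.5625] = [31.2500 -19.3750; -19.3750 17.5625]
BᵀPA = [-40.7500 -38.7500; 24.1250 29.1250]
K = S⁻¹·BᵀPA = [-1.4314 -0.6703; -0.2054 0.9189]
A−BK = [-1.3427 0.2595; -2.1232 0.9514]
AᵀP(A−BK) = [16.8778 -1.2324; -1.2324 5.5135]
P' = Q + AᵀP(A−BK) = [23.1278 -1.9824; -1.9824 5.7635]
tr(P') = 28.8914

-1.4314 -0.6703 -0.2054 0.9189


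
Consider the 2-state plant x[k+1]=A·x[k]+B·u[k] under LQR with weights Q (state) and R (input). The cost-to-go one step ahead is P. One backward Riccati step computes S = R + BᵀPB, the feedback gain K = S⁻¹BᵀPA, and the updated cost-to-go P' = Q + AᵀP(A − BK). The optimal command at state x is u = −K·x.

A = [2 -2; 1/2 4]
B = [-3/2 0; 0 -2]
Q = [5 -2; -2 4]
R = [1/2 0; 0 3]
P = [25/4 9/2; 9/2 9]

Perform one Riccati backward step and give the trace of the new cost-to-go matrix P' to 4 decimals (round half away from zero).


21.2499

BᵀP = [-9.3750 -6.7500; -9.0000 -18.0000]
S = R + BᵀPB = [1/2 0; 0 3] + [14.0625 13.5000; 13.5000 36.0000] = [14.5625 13.5000; 13.5000 39.0000]
BᵀPA = [-22.1250 -8.2500; -27.0000 -54.0000]
K = S⁻¹·BᵀPA = [-1.2922 1.0559; -0.2450 -1.7501]
A−BK = [0.0617 -0.4161; 0.0100 0.4998]
AᵀP(A−BK) = [1.0452 0.6087; 0.6087 11.2047]
P' = Q + AᵀP(A−BK) = [6.0452 -1.3913; -1.3913 15.2047]
tr(P') = 21.2499


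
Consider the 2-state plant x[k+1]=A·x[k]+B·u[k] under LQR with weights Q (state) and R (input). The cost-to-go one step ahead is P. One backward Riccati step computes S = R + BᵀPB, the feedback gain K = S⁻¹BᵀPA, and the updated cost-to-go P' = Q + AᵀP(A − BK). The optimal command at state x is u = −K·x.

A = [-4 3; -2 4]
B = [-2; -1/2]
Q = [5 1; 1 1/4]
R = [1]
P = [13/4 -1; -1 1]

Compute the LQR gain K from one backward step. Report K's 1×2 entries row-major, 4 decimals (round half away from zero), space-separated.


1.7143 -0.9796

BᵀP = [-6.0000 1.5000]
S = R + BᵀPB = [1] + [11.2500] = [12.2500]
BᵀPA = [21.0000 -12.0000]
K = S⁻¹·BᵀPA = [1.7143 -0.9796]
A−BK = [-0.5714 1.0408; -1.1429 3.5102]
AᵀP(A−BK) = [4.0000 -4.4286; -4.4286 9.4949]
P' = Q + AᵀP(A−BK) = [9.0000 -3.4286; -3.4286 9.7449]
tr(P') = 18.7449


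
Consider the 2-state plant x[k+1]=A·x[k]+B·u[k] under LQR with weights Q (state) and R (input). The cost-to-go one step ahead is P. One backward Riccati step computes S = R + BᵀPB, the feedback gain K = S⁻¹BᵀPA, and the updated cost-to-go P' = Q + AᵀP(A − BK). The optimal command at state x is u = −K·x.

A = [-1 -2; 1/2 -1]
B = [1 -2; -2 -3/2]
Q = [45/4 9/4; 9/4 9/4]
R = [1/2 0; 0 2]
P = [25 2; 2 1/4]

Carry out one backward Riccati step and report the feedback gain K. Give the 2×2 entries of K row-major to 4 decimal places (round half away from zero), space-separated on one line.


BᵀP = [21.0000 1.5000; -53.0000 -4.3750]
S = R + BᵀPB = [1/2 0; 0 2] + [18.0000 -44.2500; -44.2500 112.5625] = [18.5000 -44.2500; -44.2500 114.5625]
BᵀPA = [-20.2500 -43.5000; 50.8125 110.3750]
K = S⁻¹·BᵀPA = [-0.4428 -0.6159; 0.2725 0.7255]
A−BK = [-0.0122 0.0670; 0.0232 -1.1435]
AᵀP(A−BK) = [0.2493 0.5357; 0.5357 1.3752]
P' = Q + AᵀP(A−BK) = [11.4993 2.7857; 2.7857 3.6252]
tr(P') = 15.1244

-0.4428 -0.6159 0.2725 0.7255


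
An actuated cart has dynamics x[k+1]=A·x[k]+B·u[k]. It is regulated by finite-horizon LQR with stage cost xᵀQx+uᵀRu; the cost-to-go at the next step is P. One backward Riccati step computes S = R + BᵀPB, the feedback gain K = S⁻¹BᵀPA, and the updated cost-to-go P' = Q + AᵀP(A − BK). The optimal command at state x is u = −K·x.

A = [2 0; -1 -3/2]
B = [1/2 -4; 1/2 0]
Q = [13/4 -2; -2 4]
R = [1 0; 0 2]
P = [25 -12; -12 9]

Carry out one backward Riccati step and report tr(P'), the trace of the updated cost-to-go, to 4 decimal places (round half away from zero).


BᵀP = [6.5000 -1.5000; -100.0000 48.0000]
S = R + BᵀPB = [1 0; 0 2] + [2.5000 -26.0000; -26.0000 400.0000] = [3.5000 -26.0000; -26.0000 402.0000]
BᵀPA = [14.5000 2.2500; -248.0000 -72.0000]
K = S⁻¹·BᵀPA = [-0.8468 -1.3235; -0.6717 -0.2647]
A−BK = [-0.2633 -0.3971; -0.5766 -0.8382]
AᵀP(A−BK) = [2.7011 3.0441; 3.0441 4.1691]
P' = Q + AᵀP(A−BK) = [5.9511 1.0441; 1.0441 8.1691]
tr(P') = 14.1202

14.1202


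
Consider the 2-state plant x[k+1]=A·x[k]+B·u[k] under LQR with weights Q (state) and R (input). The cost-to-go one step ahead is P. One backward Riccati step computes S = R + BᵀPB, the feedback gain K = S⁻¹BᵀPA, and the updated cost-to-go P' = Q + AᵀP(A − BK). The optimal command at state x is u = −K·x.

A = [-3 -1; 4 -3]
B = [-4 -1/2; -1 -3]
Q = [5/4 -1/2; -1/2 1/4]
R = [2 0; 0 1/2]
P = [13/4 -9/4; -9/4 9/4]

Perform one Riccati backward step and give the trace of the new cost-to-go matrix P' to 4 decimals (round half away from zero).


BᵀP = [-10.7500 6.7500; 5.1250 -5.6250]
S = R + BᵀPB = [2 0; 0 1/2] + [36.2500 -14.8750; -14.8750 14.3125] = [38.2500 -14.8750; -14.8750 14.8125]
BᵀPA = [59.2500 -9.5000; -37.8750 11.7500]
K = S⁻¹·BᵀPA = [0.9100 0.0986; -1.6431 0.8923]
A−BK = [-0.1814 -0.1593; -0.0192 -0.2244]
AᵀP(A−BK) = [3.0983 -0.5484; -0.5484 0.4525]
P' = Q + AᵀP(A−BK) = [4.3483 -1.0484; -1.0484 0.7025]
tr(P') = 5.0508

5.0508


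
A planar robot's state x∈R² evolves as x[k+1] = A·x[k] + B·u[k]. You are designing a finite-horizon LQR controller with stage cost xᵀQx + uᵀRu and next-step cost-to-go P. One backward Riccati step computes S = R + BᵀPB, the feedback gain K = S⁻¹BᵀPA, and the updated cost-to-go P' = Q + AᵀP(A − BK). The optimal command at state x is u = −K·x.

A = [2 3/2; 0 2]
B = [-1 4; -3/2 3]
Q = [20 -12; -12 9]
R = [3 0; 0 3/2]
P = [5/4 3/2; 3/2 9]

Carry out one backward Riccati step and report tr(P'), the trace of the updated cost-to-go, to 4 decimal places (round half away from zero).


BᵀP = [-3.5000 -15.0000; 9.5000 33.0000]
S = R + BᵀPB = [3 0; 0 3/2] + [26.0000 -59.0000; -59.0000 137.0000] = [29.0000 -59.0000; -59.0000 138.5000]
BᵀPA = [-7.0000 -35.2500; 19.0000 80.2500]
K = S⁻¹·BᵀPA = [0.2829 -0.2752; 0.2577 0.4622]
A−BK = [1.2521 -0.6239; -0.3487 0.2006]
AᵀP(A−BK) = [2.0840 -0.9580; -0.9580 1.0210]
P' = Q + AᵀP(A−BK) = [22.0840 -12.9580; -12.9580 10.0210]
tr(P') = 32.1050

32.1050


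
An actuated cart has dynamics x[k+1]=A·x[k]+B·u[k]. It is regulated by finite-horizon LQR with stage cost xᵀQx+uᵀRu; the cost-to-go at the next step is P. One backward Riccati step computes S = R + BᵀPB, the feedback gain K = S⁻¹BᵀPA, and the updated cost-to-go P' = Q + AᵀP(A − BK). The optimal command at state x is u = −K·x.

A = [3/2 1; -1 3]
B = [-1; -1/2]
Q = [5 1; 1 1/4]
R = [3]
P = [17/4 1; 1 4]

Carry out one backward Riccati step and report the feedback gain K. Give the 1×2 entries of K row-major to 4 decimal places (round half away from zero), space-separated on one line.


-0.4459 -1.4865

BᵀP = [-4.7500 -3.0000]
S = R + BᵀPB = [3] + [6.2500] = [9.2500]
BᵀPA = [-4.1250 -13.7500]
K = S⁻¹·BᵀPA = [-0.4459 -1.4865]
A−BK = [1.0541 -0.4865; -1.2230 2.2568]
AᵀP(A−BK) = [8.7230 -8.2568; -8.2568 25.8108]
P' = Q + AᵀP(A−BK) = [13.7230 -7.2568; -7.2568 26.0608]
tr(P') = 39.7838


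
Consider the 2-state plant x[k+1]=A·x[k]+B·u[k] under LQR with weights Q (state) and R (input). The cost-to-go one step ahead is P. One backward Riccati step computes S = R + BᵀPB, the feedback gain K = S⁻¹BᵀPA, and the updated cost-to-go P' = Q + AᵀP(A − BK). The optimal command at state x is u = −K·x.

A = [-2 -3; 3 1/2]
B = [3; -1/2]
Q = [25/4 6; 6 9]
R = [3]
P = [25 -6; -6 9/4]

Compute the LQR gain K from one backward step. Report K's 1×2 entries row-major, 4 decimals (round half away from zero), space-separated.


BᵀP = [78.0000 -19.1250]
S = R + BᵀPB = [3] + [243.5625] = [246.5625]
BᵀPA = [-213.3750 -243.5625]
K = S⁻¹·BᵀPA = [-0.8654 -0.9878]
A−BK = [0.5962 -0.0365; 2.5673 0.0061]
AᵀP(A−BK) = [7.5954 2.5962; 2.5962 2.9635]
P' = Q + AᵀP(A−BK) = [13.8454 8.5962; 8.5962 11.9635]
tr(P') = 25.8089

-0.8654 -0.9878


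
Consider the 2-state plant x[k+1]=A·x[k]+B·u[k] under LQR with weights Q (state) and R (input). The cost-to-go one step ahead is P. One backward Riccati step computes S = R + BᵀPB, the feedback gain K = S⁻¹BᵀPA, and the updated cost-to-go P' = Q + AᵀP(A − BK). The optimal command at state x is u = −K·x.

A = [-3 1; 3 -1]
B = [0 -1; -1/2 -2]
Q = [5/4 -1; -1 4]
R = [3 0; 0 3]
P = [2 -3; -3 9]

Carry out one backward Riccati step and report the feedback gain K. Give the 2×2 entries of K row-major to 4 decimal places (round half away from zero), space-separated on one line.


BᵀP = [1.5000 -4.5000; 4.0000 -15.0000]
S = R + BᵀPB = [3 0; 0 3] + [2.2500 7.5000; 7.5000 26.0000] = [5.2500 7.5000; 7.5000 29.0000]
BᵀPA = [-18.0000 6.0000; -57.0000 19.0000]
K = S⁻¹·BᵀPA = [-0.9844 0.3281; -1.7109 0.5703]
A−BK = [-4.7109 1.5703; -0.9141 0.3047]
AᵀP(A−BK) = [37.7578 -12.5859; -12.5859 4.1953]
P' = Q + AᵀP(A−BK) = [39.0078 -13.5859; -13.5859 8.1953]
tr(P') = 47.2031

-0.9844 0.3281 -1.7109 0.5703
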